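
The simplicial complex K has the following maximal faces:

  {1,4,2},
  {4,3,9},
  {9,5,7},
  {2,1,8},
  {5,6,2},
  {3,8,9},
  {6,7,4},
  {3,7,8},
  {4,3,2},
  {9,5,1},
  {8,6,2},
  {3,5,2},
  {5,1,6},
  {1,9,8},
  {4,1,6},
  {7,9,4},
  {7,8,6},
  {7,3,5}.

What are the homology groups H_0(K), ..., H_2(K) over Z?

H_0 ≅ Z,  H_1 ≅ Z × Z/2,  H_2 = 0.

K has 9 vertices, 27 edges, 18 triangles.
rank ∂_0 = 0, rank ∂_1 = 8 ⇒ b_0 = 9 − 0 − 8 = 1; all invariant factors of ∂_1 are 1 so no torsion. So H_0 = Z.
rank ∂_1 = 8, rank ∂_2 = 18 ⇒ b_1 = 27 − 8 − 18 = 1; ∂_2 has invariant factor(s) [2] giving torsion. So H_1 = Z × Z/2.
rank ∂_2 = 18, rank ∂_3 = 0 ⇒ b_2 = 18 − 18 − 0 = 0. So H_2 = 0.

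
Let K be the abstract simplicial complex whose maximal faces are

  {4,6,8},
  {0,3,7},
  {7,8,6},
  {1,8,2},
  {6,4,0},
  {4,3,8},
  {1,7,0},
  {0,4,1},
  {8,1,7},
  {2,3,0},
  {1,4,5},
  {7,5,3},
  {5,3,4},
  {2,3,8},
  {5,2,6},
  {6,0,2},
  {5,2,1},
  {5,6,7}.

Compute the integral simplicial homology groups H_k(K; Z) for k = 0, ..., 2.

We work with the vertex ordering 0 < 1 < 2 < 3 < 4 < 5 < 6 < 7 < 8. The simplices of K, each written with vertices in increasing order, are:

  0-simplices (9): [0], [1], [2], [3], [4], [5], [6], [7], [8]
  1-simplices (27): (27 of them)
  2-simplices (18): [0,1,4], [0,1,7], [0,2,3], [0,2,6], [0,3,7], [0,4,6], [1,2,5], [1,2,8], [1,4,5], [1,7,8], [2,3,8], [2,5,6], [3,4,5], [3,4,8], [3,5,7], [4,6,8], [5,6,7], [6,7,8]

so the chain groups are C_0 ≅ Z^9, C_1 ≅ Z^27, C_2 ≅ Z^18.

Boundary ∂_1: C_1 → C_0 is given by ∂[p,q] = [q] − [p]. For instance
  ∂[3,7] = [7] − [3].
The 9×27 boundary matrix has rank 8 and Smith normal form diag(1,1,1,1,1,1,1,1).

∂_2: C_2 → C_1 sends each 2-simplex [p,q,r] to [q,r] − [p,r] + [p,q]. For instance
  ∂[0,1,4] = [1,4] − [0,4] + [0,1],
  ∂[3,5,7] = [5,7] − [3,7] + [3,5].
The 27×18 boundary matrix has rank 17 and Smith normal form diag(1,1,1,1,1,1,1,1,1,1,1,1,1,1,1,1,1).

From H_k ≅ ker(∂_k) / im(∂_{k+1}) we obtain:

  H_0: rank C_0 − rank ∂_1 = 9 − 8 = 1, and the invariant factors of ∂_1 are all 1, so H_0 ≅ Z.
  H_1: rank ker ∂_1 − rank ∂_2 = (27 − 8) − 17 = 2, and the invariant factors of ∂_2 are all 1, so H_1 ≅ Z^2.
  H_2: rank ker ∂_2 − rank ∂_3 = (18 − 17) − 0 = 1, and there is no ∂_3, so H_2 ≅ Z.

As a check, the Euler characteristic is 9 − 27 + 18 = 0, which agrees with 1 − 2 + 1 = 0.
(K is a triangulation of the torus T^2.)

H_0 = Z,  H_1 = Z^2,  H_2 = Z.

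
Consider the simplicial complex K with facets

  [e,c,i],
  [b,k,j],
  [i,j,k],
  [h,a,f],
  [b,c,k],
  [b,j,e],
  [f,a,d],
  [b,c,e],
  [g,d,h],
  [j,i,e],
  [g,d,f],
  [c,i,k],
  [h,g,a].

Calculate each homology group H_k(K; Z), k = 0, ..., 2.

H_0 ≅ Z^2,  H_1 ≅ Z,  H_2 ≅ Z.

We work with the vertex ordering a < b < c < d < e < f < g < h < i < j < k. The simplices of K, each written with vertices in increasing order, are:

  0-simplices (11): a, b, c, d, e, f, g, h, i, j, k
  1-simplices (22): ad, af, ag, ah, bc, be, bj, bk, ce, ci, ck, df, dg, dh, ei, ej, fg, fh, gh, ij, ik, jk
  2-simplices (13): adf, afh, agh, bce, bck, bej, bjk, cei, cik, dfg, dgh, eij, ijk

Hence C_0 ≅ Z^11, C_1 ≅ Z^22, C_2 ≅ Z^13.

Boundary ∂_1: C_1 → C_0 sends each edge [p,q] (with p < q) to q − p.
The resulting 11×22 matrix has rank 9, and its Smith normal form has invariant factors (1,1,1,1,1,1,1,1,1).

Boundary ∂_2: C_2 → C_1 acts by ∂[p,q,r] = [q,r] − [p,r] + [p,q]. For instance
  ∂ijk = jk − ik + ij,
  ∂cik = ik − ck + ci.
The resulting 22×13 matrix has rank 12, and its Smith normal form has invariant factors (1,1,1,1,1,1,1,1,1,1,1,1).

From H_k ≅ ker(∂_k) / im(∂_{k+1}) we obtain:

  H_0: rank C_0 − rank ∂_1 = 11 − 9 = 2, and the invariant factors of ∂_1 are all 1, so H_0 ≅ Z^2.
  H_1: rank ker ∂_1 − rank ∂_2 = (22 − 9) − 12 = 1, and the invariant factors of ∂_2 are all 1, so H_1 ≅ Z.
  H_2: rank ker ∂_2 − rank ∂_3 = (13 − 12) − 0 = 1, and there is no ∂_3, so H_2 ≅ Z.

As a check, the Euler characteristic is 11 − 22 + 13 = 2, which agrees with 2 − 1 + 1 = 2.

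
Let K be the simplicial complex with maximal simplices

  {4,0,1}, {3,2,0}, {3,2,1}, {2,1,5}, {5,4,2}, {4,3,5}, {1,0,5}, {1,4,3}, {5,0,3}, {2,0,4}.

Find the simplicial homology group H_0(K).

K has 6 vertices, 15 edges, 10 triangles.
rank ∂_0 = 0, rank ∂_1 = 5 ⇒ b_0 = 6 − 0 − 5 = 1; all invariant factors of ∂_1 are 1 so no torsion. So H_0 = Z.

H_0 ≅ Z.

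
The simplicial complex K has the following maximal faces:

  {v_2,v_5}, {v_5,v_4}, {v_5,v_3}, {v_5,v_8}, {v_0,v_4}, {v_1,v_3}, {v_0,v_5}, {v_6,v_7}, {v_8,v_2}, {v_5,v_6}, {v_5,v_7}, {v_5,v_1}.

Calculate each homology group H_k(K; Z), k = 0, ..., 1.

H_0 ≅ Z,  H_1 ≅ Z^4.

Order the vertices as v_0 < v_1 < v_2 < v_3 < v_4 < v_5 < v_6 < v_7 < v_8. Listing each simplex with vertices in this order, K has dimension 1 with simplices:

  0-simplices (9): [v_0], [v_1], [v_2], [v_3], [v_4], [v_5], [v_6], [v_7], [v_8]
  1-simplices (12): [v_0,v_4], [v_0,v_5], [v_1,v_3], [v_1,v_5], [v_2,v_5], [v_2,v_8], [v_3,v_5], [v_4,v_5], [v_5,v_6], [v_5,v_7], [v_5,v_8], [v_6,v_7]

Hence C_0 ≅ Z^9, C_1 ≅ Z^12.

The boundary map ∂_1: C_1 → C_0 maps an edge to its endpoints' difference, ∂[p,q] = q − p. For instance
  ∂[v_0,v_4] = [v_4] − [v_0].
This gives a 9×12 integer matrix of rank 8; reducing to Smith normal form yields diagonal entries (1,1,1,1,1,1,1,1).

From H_k ≅ ker(∂_k) / im(∂_{k+1}) we obtain:

  H_0: rank C_0 − rank ∂_1 = 9 − 8 = 1, and the invariant factors of ∂_1 are all 1, so H_0 = Z.
  H_1: rank ker ∂_1 − rank ∂_2 = (12 − 8) − 0 = 4, and there is no ∂_2, so H_1 = Z^4.

As a check, the Euler characteristic is 9 − 12 = -3, which agrees with 1 − 4 = -3.
(K is a triangulation of a wedge of 4 circles.)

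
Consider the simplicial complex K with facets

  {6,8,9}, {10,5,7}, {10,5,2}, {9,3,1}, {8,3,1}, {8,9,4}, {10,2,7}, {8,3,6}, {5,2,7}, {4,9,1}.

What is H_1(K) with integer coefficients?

H_1 ≅ Z.

Take the total order 1 < 2 < 3 < 4 < 5 < 6 < 7 < 8 < 9 < 10 on the vertex set. Then K (dimension 2) consists of the simplices:

  0-simplices (10): [1], [2], [3], [4], [5], [6], [7], [8], [9], [10]
  1-simplices (18): [1,3], [1,4], [1,8], [1,9], [2,5], [2,7], [2,10], [3,6], [3,8], [3,9], [4,8], [4,9], [5,7], [5,10], [6,8], [6,9], [7,10], [8,9]
  2-simplices (10): [1,3,8], [1,3,9], [1,4,9], [2,5,7], [2,5,10], [2,7,10], [3,6,8], [4,8,9], [5,7,10], [6,8,9]

giving chain groups C_0 ≅ Z^10, C_1 ≅ Z^18, C_2 ≅ Z^10.

Boundary ∂_1: C_1 → C_0 maps an edge to its endpoints' difference, ∂[p,q] = q − p. For instance
  ∂[1,9] = [9] − [1].
This gives a 10×18 integer matrix of rank 8; reducing to Smith normal form yields diagonal entries (1,1,1,1,1,1,1,1).

The boundary map ∂_2: C_2 → C_1 sends each 2-simplex [p,q,r] to [q,r] − [p,r] + [p,q]. For instance
  ∂[1,3,8] = [3,8] − [1,8] + [1,3],
  ∂[2,5,10] = [5,10] − [2,10] + [2,5].
This gives a 18×10 integer matrix of rank 9; reducing to Smith normal form yields diagonal entries (1,1,1,1,1,1,1,1,1).

From H_k ≅ ker(∂_k) / im(∂_{k+1}) we obtain:

  H_1: rank ker ∂_1 − rank ∂_2 = (18 − 8) − 9 = 1, and the invariant factors of ∂_2 are all 1, so H_1 ≅ Z.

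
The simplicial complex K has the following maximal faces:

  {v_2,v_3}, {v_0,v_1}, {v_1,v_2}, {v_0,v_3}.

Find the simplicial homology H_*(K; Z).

Fix the vertex order v_0 < v_1 < v_2 < v_3 and write every simplex with vertices in increasing order. Then dim K = 1 and the simplices of K are:

  0-simplices (4): [v_0], [v_1], [v_2], [v_3]
  1-simplices (4): [v_0,v_1], [v_0,v_3], [v_1,v_2], [v_2,v_3]

so the chain groups are C_0 ≅ Z^4, C_1 ≅ Z^4.

Boundary ∂_1: C_1 → C_0 is given by ∂[p,q] = [q] − [p]. For instance
  ∂[v_0,v_3] = [v_3] − [v_0].
As a 4×4 matrix over Z this has rank 3, with invariant factors (1,1,1).

Computing H_k = (kernel of ∂_k) / (image of ∂_{k+1}):

  H_0: rank C_0 − rank ∂_1 = 4 − 3 = 1, and the invariant factors of ∂_1 are all 1, so H_0 ≅ Z.
  H_1: rank ker ∂_1 − rank ∂_2 = (4 − 3) − 0 = 1, and there is no ∂_2, so H_1 ≅ Z.

H_0 = Z,  H_1 = Z.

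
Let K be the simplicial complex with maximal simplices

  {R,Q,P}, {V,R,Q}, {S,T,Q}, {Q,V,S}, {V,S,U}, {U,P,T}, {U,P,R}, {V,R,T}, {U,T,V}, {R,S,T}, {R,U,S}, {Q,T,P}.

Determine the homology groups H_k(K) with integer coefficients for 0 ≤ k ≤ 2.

H_0 = Z,  H_1 = Z/2Z,  H_2 = 0.

We work with the vertex ordering P < Q < R < S < T < U < V. The simplices of K, each written with vertices in increasing order, are:

  0-simplices (7): P, Q, R, S, T, U, V
  1-simplices (18): PQ, PR, PT, PU, QR, QS, QT, QV, RS, RT, RU, RV, ST, SU, SV, TU, TV, UV
  2-simplices (12): PQR, PQT, PRU, PTU, QRV, QST, QSV, RST, RSU, RTV, SUV, TUV

so the chain groups are C_0 ≅ Z^7, C_1 ≅ Z^18, C_2 ≅ Z^12.

Boundary ∂_1: C_1 → C_0 is given by ∂[p,q] = [q] − [p]. For instance
  ∂ST = T − S.
As a 7×18 matrix over Z this has rank 6, with invariant factors (1,1,1,1,1,1).

Boundary ∂_2: C_2 → C_1 maps a triangle to the signed sum of its edges. For instance
  ∂TUV = UV − TV + TU,
  ∂QSV = SV − QV + QS.
The 18×12 boundary matrix has rank 12 and Smith normal form diag(1,1,1,1,1,1,1,1,1,1,1,2).

Reading off H_k = ker ∂_k / im ∂_{k+1}:

  H_0: rank C_0 − rank ∂_1 = 7 − 6 = 1, and the invariant factors of ∂_1 are all 1, so H_0 = Z.
  H_1: rank ker ∂_1 − rank ∂_2 = (18 − 6) − 12 = 0, and ∂_2 has invariant factor 2 > 1, so H_1 = Z/2Z.
  H_2: rank ker ∂_2 − rank ∂_3 = (12 − 12) − 0 = 0, and there is no ∂_3, so H_2 = 0.

As a check, the Euler characteristic is 7 − 18 + 12 = 1, which agrees with 1 − 0 + 0 = 1.
(K is a triangulation of the real projective plane RP^2.)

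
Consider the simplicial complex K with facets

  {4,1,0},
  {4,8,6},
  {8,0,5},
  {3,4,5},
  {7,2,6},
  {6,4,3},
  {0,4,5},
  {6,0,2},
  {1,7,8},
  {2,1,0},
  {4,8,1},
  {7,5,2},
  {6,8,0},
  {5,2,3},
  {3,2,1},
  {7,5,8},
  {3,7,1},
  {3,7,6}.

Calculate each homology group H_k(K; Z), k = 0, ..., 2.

K has 9 vertices, 27 edges, 18 triangles.
rank ∂_0 = 0, rank ∂_1 = 8 ⇒ b_0 = 9 − 0 − 8 = 1; all invariant factors of ∂_1 are 1 so no torsion. So H_0 ≅ Z.
rank ∂_1 = 8, rank ∂_2 = 18 ⇒ b_1 = 27 − 8 − 18 = 1; ∂_2 has invariant factor(s) [2] giving torsion. So H_1 ≅ Z ⊕ Z/2.
rank ∂_2 = 18, rank ∂_3 = 0 ⇒ b_2 = 18 − 18 − 0 = 0. So H_2 ≅ 0.

H_0 = Z,  H_1 = Z ⊕ Z/2,  H_2 = 0.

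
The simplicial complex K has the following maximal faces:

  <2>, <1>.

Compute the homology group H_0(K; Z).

H_0 ≅ Z^2.

We work with the vertex ordering 1 < 2. The simplices of K, each written with vertices in increasing order, are:

  0-simplices (2): [1], [2]

Hence C_0 ≅ Z^2.

Reading off H_k = ker ∂_k / im ∂_{k+1}:

  H_0: rank C_0 − rank ∂_1 = 2 − 0 = 2, and there is no ∂_1, so H_0 = Z^2.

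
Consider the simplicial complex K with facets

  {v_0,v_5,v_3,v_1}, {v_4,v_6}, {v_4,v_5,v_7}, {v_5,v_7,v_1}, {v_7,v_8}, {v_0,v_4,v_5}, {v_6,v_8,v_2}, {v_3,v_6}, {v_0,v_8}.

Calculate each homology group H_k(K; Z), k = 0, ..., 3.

H_0 ≅ Z,  H_1 ≅ Z^3,  H_2 = 0,  H_3 = 0.

Order the vertices as v_0 < v_1 < v_2 < v_3 < v_4 < v_5 < v_6 < v_7 < v_8. Listing each simplex with vertices in this order, K has dimension 3 with simplices:

  0-simplices (9): [v_0], [v_1], [v_2], [v_3], [v_4], [v_5], [v_6], [v_7], [v_8]
  1-simplices (18): (18 of them)
  2-simplices (8): [v_0,v_1,v_3], [v_0,v_1,v_5], [v_0,v_3,v_5], [v_0,v_4,v_5], [v_1,v_3,v_5], [v_1,v_5,v_7], [v_2,v_6,v_8], [v_4,v_5,v_7]
  3-simplices (1): [v_0,v_1,v_3,v_5]

so the chain groups are C_0 ≅ Z^9, C_1 ≅ Z^18, C_2 ≅ Z^8, C_3 ≅ Z^1.

The boundary map ∂_1: C_1 → C_0 is given by ∂[p,q] = [q] − [p]. For instance
  ∂[v_4,v_7] = [v_7] − [v_4].
The resulting 9×18 matrix has rank 8, and its Smith normal form has invariant factors (1,1,1,1,1,1,1,1).

∂_2: C_2 → C_1 acts by ∂[p,q,r] = [q,r] − [p,r] + [p,q]. For instance
  ∂[v_4,v_5,v_7] = [v_5,v_7] − [v_4,v_7] + [v_4,v_5],
  ∂[v_2,v_6,v_8] = [v_6,v_8] − [v_2,v_8] + [v_2,v_6].
The 18×8 boundary matrix has rank 7 and Smith normal form diag(1,1,1,1,1,1,1).

∂_3: C_3 → C_2 sends each 3-simplex σ to the alternating sum Σ_i (−1)^i (σ with its i-th vertex removed). For instance
  ∂[v_0,v_1,v_3,v_5] = [v_1,v_3,v_5] − [v_0,v_3,v_5] + [v_0,v_1,v_5] − [v_0,v_1,v_3].
The 8×1 boundary matrix has rank 1 and Smith normal form diag(1).

Reading off H_k = ker ∂_k / im ∂_{k+1}:

  H_0: rank C_0 − rank ∂_1 = 9 − 8 = 1, and the invariant factors of ∂_1 are all 1, so H_0 = Z.
  H_1: rank ker ∂_1 − rank ∂_2 = (18 − 8) − 7 = 3, and the invariant factors of ∂_2 are all 1, so H_1 = Z^3.
  H_2: rank ker ∂_2 − rank ∂_3 = (8 − 7) − 1 = 0, and the invariant factors of ∂_3 are all 1, so H_2 = 0.
  H_3: rank ker ∂_3 − rank ∂_4 = (1 − 1) − 0 = 0, and there is no ∂_4, so H_3 = 0.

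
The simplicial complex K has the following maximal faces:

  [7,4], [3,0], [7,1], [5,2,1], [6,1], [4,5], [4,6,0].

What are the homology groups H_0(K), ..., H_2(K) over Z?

H_0 ≅ Z,  H_1 ≅ Z^2,  H_2 = 0.

We work with the vertex ordering 0 < 1 < 2 < 3 < 4 < 5 < 6 < 7. The simplices of K, each written with vertices in increasing order, are:

  0-simplices (8): [0], [1], [2], [3], [4], [5], [6], [7]
  1-simplices (11): [0,3], [0,4], [0,6], [1,2], [1,5], [1,6], [1,7], [2,5], [4,5], [4,6], [4,7]
  2-simplices (2): [0,4,6], [1,2,5]

so the chain groups are C_0 ≅ Z^8, C_1 ≅ Z^11, C_2 ≅ Z^2.

The boundary map ∂_1: C_1 → C_0 maps an edge to its endpoints' difference, ∂[p,q] = q − p. For instance
  ∂[1,6] = [6] − [1].
The 8×11 boundary matrix has rank 7 and Smith normal form diag(1,1,1,1,1,1,1).

∂_2: C_2 → C_1 maps a triangle to the signed sum of its edges. For instance
  ∂[0,4,6] = [4,6] − [0,6] + [0,4],
  ∂[1,2,5] = [2,5] − [1,5] + [1,2].
As a 11×2 matrix over Z this has rank 2, with invariant factors (1,1).

Computing H_k = (kernel of ∂_k) / (image of ∂_{k+1}):

  H_0: rank C_0 − rank ∂_1 = 8 − 7 = 1, and the invariant factors of ∂_1 are all 1, so H_0 = Z.
  H_1: rank ker ∂_1 − rank ∂_2 = (11 − 7) − 2 = 2, and the invariant factors of ∂_2 are all 1, so H_1 = Z^2.
  H_2: rank ker ∂_2 − rank ∂_3 = (2 − 2) − 0 = 0, and there is no ∂_3, so H_2 = 0.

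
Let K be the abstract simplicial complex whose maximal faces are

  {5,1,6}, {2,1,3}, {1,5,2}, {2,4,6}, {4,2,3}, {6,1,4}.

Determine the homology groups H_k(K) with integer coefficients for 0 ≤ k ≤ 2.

H_0 = Z,  H_1 = Z,  H_2 = 0.

Order the vertices as 1 < 2 < 3 < 4 < 5 < 6. Listing each simplex with vertices in this order, K has dimension 2 with simplices:

  0-simplices (6): [1], [2], [3], [4], [5], [6]
  1-simplices (12): [1,2], [1,3], [1,4], [1,5], [1,6], [2,3], [2,4], [2,5], [2,6], [3,4], [4,6], [5,6]
  2-simplices (6): [1,2,3], [1,2,5], [1,4,6], [1,5,6], [2,3,4], [2,4,6]

so the chain groups are C_0 ≅ Z^6, C_1 ≅ Z^12, C_2 ≅ Z^6.

Boundary ∂_1: C_1 → C_0 sends each edge [p,q] (with p < q) to q − p.
As a 6×12 matrix over Z this has rank 5, with invariant factors (1,1,1,1,1).

Boundary ∂_2: C_2 → C_1 sends each 2-simplex [p,q,r] to [q,r] − [p,r] + [p,q]. For instance
  ∂[2,4,6] = [4,6] − [2,6] + [2,4],
  ∂[1,5,6] = [5,6] − [1,6] + [1,5].
This gives a 12×6 integer matrix of rank 6; reducing to Smith normal form yields diagonal entries (1,1,1,1,1,1).

From H_k ≅ ker(∂_k) / im(∂_{k+1}) we obtain:

  H_0: rank C_0 − rank ∂_1 = 6 − 5 = 1, and the invariant factors of ∂_1 are all 1, so H_0 = Z.
  H_1: rank ker ∂_1 − rank ∂_2 = (12 − 5) − 6 = 1, and the invariant factors of ∂_2 are all 1, so H_1 = Z.
  H_2: rank ker ∂_2 − rank ∂_3 = (6 − 6) − 0 = 0, and there is no ∂_3, so H_2 = 0.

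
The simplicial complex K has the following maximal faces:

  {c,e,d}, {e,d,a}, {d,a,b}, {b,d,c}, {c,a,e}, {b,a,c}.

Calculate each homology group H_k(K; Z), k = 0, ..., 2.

H_0 = Z,  H_1 = 0,  H_2 = Z.

Order the vertices as a < b < c < d < e. Listing each simplex with vertices in this order, K has dimension 2 with simplices:

  0-simplices (5): a, b, c, d, e
  1-simplices (9): ab, ac, ad, ae, bc, bd, cd, ce, de
  2-simplices (6): abc, abd, ace, ade, bcd, cde

Hence C_0 ≅ Z^5, C_1 ≅ Z^9, C_2 ≅ Z^6.

Boundary ∂_1: C_1 → C_0 sends each edge [p,q] (with p < q) to q − p. For instance
  ∂ad = d − a.
The 5×9 boundary matrix has rank 4 and Smith normal form diag(1,1,1,1).

∂_2: C_2 → C_1 maps a triangle to the signed sum of its edges. For instance
  ∂cde = de − ce + cd,
  ∂bcd = cd − bd + bc.
The resulting 9×6 matrix has rank 5, and its Smith normal form has invariant factors (1,1,1,1,1).

Computing H_k = (kernel of ∂_k) / (image of ∂_{k+1}):

  H_0: rank C_0 − rank ∂_1 = 5 − 4 = 1, and the invariant factors of ∂_1 are all 1, so H_0 = Z.
  H_1: rank ker ∂_1 − rank ∂_2 = (9 − 4) − 5 = 0, and the invariant factors of ∂_2 are all 1, so H_1 = 0.
  H_2: rank ker ∂_2 − rank ∂_3 = (6 − 5) − 0 = 1, and there is no ∂_3, so H_2 = Z.

As a check, the Euler characteristic is 5 − 9 + 6 = 2, which agrees with 1 − 0 + 1 = 2.
(K is a triangulation of the 2-sphere S^2.)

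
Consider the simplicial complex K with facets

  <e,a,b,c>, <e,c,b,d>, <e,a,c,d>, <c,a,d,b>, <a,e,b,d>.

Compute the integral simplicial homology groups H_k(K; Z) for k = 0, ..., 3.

H_0 = Z,  H_1 = 0,  H_2 = 0,  H_3 = Z.

Order the vertices as a < b < c < d < e. Listing each simplex with vertices in this order, K has dimension 3 with simplices:

  0-simplices (5): a, b, c, d, e
  1-simplices (10): ab, ac, ad, ae, bc, bd, be, cd, ce, de
  2-simplices (10): abc, abd, abe, acd, ace, ade, bcd, bce, bde, cde
  3-simplices (5): abcd, abce, abde, acde, bcde

Hence C_0 ≅ Z^5, C_1 ≅ Z^10, C_2 ≅ Z^10, C_3 ≅ Z^5.

∂_1: C_1 → C_0 sends each edge [p,q] (with p < q) to q − p. For instance
  ∂ae = e − a.
The resulting 5×10 matrix has rank 4, and its Smith normal form has invariant factors (1,1,1,1).

The boundary map ∂_2: C_2 → C_1 maps a triangle to the signed sum of its edges. For instance
  ∂abd = bd − ad + ab,
  ∂bde = de − be + bd.
As a 10×10 matrix over Z this has rank 6, with invariant factors (1,1,1,1,1,1).

Boundary ∂_3: C_3 → C_2 sends each 3-simplex σ to the alternating sum Σ_i (−1)^i (σ with its i-th vertex removed). For instance
  ∂acde = cde − ade + ace − acd,
  ∂bcde = cde − bde + bce − bcd.
The 10×5 boundary matrix has rank 4 and Smith normal form diag(1,1,1,1).

Computing H_k = (kernel of ∂_k) / (image of ∂_{k+1}):

  H_0: rank C_0 − rank ∂_1 = 5 − 4 = 1, and the invariant factors of ∂_1 are all 1, so H_0 ≅ Z.
  H_1: rank ker ∂_1 − rank ∂_2 = (10 − 4) − 6 = 0, and the invariant factors of ∂_2 are all 1, so H_1 ≅ 0.
  H_2: rank ker ∂_2 − rank ∂_3 = (10 − 6) − 4 = 0, and the invariant factors of ∂_3 are all 1, so H_2 ≅ 0.
  H_3: rank ker ∂_3 − rank ∂_4 = (5 − 4) − 0 = 1, and there is no ∂_4, so H_3 ≅ Z.

As a check, the Euler characteristic is 5 − 10 + 10 − 5 = 0, which agrees with 1 − 0 + 0 − 1 = 0.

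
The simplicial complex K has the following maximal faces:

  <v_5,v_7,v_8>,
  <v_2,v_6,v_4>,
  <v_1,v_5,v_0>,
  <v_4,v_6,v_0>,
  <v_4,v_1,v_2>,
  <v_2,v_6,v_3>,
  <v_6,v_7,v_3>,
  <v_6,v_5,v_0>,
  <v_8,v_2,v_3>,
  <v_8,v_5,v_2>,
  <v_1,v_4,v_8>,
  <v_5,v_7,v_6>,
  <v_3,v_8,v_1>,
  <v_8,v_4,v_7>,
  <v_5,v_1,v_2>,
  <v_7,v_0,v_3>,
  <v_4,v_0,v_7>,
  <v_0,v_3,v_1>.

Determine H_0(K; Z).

Take the total order v_0 < v_1 < v_2 < v_3 < v_4 < v_5 < v_6 < v_7 < v_8 on the vertex set. Then K (dimension 2) consists of the simplices:

  0-simplices (9): [v_0], [v_1], [v_2], [v_3], [v_4], [v_5], [v_6], [v_7], [v_8]
  1-simplices (27): (27 of them)
  2-simplices (18): (18 of them)

giving chain groups C_0 ≅ Z^9, C_1 ≅ Z^27, C_2 ≅ Z^18.

∂_1: C_1 → C_0 sends each edge [p,q] (with p < q) to q − p. For instance
  ∂[v_3,v_6] = [v_6] − [v_3].
This gives a 9×27 integer matrix of rank 8; reducing to Smith normal form yields diagonal entries (1,1,1,1,1,1,1,1).

The boundary map ∂_2: C_2 → C_1 acts by ∂[p,q,r] = [q,r] − [p,r] + [p,q]. For instance
  ∂[v_3,v_6,v_7] = [v_6,v_7] − [v_3,v_7] + [v_3,v_6],
  ∂[v_2,v_4,v_6] = [v_4,v_6] − [v_2,v_6] + [v_2,v_4].
The 27×18 boundary matrix has rank 18 and Smith normal form diag(1,1,1,1,1,1,1,1,1,1,1,1,1,1,1,1,1,2).

Computing H_k = (kernel of ∂_k) / (image of ∂_{k+1}):

  H_0: rank C_0 − rank ∂_1 = 9 − 8 = 1, and the invariant factors of ∂_1 are all 1, so H_0 = Z.

H_0 ≅ Z.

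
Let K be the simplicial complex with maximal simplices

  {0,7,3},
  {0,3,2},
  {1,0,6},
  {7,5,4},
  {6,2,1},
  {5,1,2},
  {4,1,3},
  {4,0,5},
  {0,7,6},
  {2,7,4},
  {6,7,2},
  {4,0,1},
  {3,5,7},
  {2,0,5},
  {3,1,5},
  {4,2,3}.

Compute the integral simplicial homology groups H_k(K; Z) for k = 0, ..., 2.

We work with the vertex ordering 0 < 1 < 2 < 3 < 4 < 5 < 6 < 7. The simplices of K, each written with vertices in increasing order, are:

  0-simplices (8): [0], [1], [2], [3], [4], [5], [6], [7]
  1-simplices (24): (24 of them)
  2-simplices (16): [0,1,4], [0,1,6], [0,2,3], [0,2,5], [0,3,7], [0,4,5], [0,6,7], [1,2,5], [1,2,6], [1,3,4], [1,3,5], [2,3,4], [2,4,7], [2,6,7], [3,5,7], [4,5,7]

so the chain groups are C_0 ≅ Z^8, C_1 ≅ Z^24, C_2 ≅ Z^16.

∂_1: C_1 → C_0 is given by ∂[p,q] = [q] − [p].
This gives a 8×24 integer matrix of rank 7; reducing to Smith normal form yields diagonal entries (1,1,1,1,1,1,1).

The boundary map ∂_2: C_2 → C_1 sends each 2-simplex [p,q,r] to [q,r] − [p,r] + [p,q]. For instance
  ∂[1,3,4] = [3,4] − [1,4] + [1,3],
  ∂[2,3,4] = [3,4] − [2,4] + [2,3].
The resulting 24×16 matrix has rank 15, and its Smith normal form has invariant factors (1,1,1,1,1,1,1,1,1,1,1,1,1,1,1).

Reading off H_k = ker ∂_k / im ∂_{k+1}:

  H_0: rank C_0 − rank ∂_1 = 8 − 7 = 1, and the invariant factors of ∂_1 are all 1, so H_0 = Z.
  H_1: rank ker ∂_1 − rank ∂_2 = (24 − 7) − 15 = 2, and the invariant factors of ∂_2 are all 1, so H_1 = Z^2.
  H_2: rank ker ∂_2 − rank ∂_3 = (16 − 15) − 0 = 1, and there is no ∂_3, so H_2 = Z.

H_0 = Z,  H_1 = Z^2,  H_2 = Z.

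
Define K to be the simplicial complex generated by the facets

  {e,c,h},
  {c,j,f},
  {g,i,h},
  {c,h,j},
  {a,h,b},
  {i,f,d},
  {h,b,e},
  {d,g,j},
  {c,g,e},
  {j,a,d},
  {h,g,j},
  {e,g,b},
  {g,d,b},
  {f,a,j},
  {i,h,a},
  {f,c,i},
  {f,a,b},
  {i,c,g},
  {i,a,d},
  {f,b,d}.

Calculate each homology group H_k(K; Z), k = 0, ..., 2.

H_0 = Z,  H_1 = Z ⊕ Z/2,  H_2 = 0.

Take the total order a < b < c < d < e < f < g < h < i < j on the vertex set. Then K (dimension 2) consists of the simplices:

  0-simplices (10): a, b, c, d, e, f, g, h, i, j
  1-simplices (30): ab, ad, af, ah, ai, aj, bd, be, bf, bg, bh, ce, cf, cg, ch, ci, cj, df, dg, di, dj, eg, eh, fi, fj, gh, gi, gj, hi, hj
  2-simplices (20): abf, abh, adi, adj, afj, ahi, bdf, bdg, beg, beh, ceg, ceh, cfi, cfj, cgi, chj, dfi, dgj, ghi, ghj

giving chain groups C_0 ≅ Z^10, C_1 ≅ Z^30, C_2 ≅ Z^20.

∂_1: C_1 → C_0 maps an edge to its endpoints' difference, ∂[p,q] = q − p.
The 10×30 boundary matrix has rank 9 and Smith normal form diag(1,1,1,1,1,1,1,1,1).

∂_2: C_2 → C_1 sends each 2-simplex [p,q,r] to [q,r] − [p,r] + [p,q]. For instance
  ∂chj = hj − cj + ch,
  ∂beg = eg − bg + be.
As a 30×20 matrix over Z this has rank 20, with invariant factors (1,1,1,1,1,1,1,1,1,1,1,1,1,1,1,1,1,1,1,2).

Now H_k = ker ∂_k / im ∂_{k+1}, so:

  H_0: rank C_0 − rank ∂_1 = 10 − 9 = 1, and the invariant factors of ∂_1 are all 1, so H_0 = Z.
  H_1: rank ker ∂_1 − rank ∂_2 = (30 − 9) − 20 = 1, and ∂_2 has invariant factor 2 > 1, so H_1 = Z ⊕ Z/2.
  H_2: rank ker ∂_2 − rank ∂_3 = (20 − 20) − 0 = 0, and there is no ∂_3, so H_2 = 0.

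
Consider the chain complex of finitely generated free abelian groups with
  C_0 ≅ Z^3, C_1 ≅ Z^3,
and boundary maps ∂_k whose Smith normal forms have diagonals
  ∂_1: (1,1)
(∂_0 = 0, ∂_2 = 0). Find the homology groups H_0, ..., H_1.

H_0: b_0 = 3 − 0 − 2 = 1; torsion from ∂_1 factors > 1: none. So H_0 ≅ Z.
H_1: b_1 = 3 − 2 − 0 = 1; torsion from ∂_2 factors > 1: none. So H_1 ≅ Z.

H_0 ≅ Z,  H_1 ≅ Z.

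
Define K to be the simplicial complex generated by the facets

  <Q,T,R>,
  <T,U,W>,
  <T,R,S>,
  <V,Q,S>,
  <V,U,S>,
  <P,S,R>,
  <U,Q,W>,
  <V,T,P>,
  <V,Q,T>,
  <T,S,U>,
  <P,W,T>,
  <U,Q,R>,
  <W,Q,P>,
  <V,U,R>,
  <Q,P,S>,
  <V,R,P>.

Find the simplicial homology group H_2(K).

H_2 ≅ Z.

We work with the vertex ordering P < Q < R < S < T < U < V < W. The simplices of K, each written with vertices in increasing order, are:

  0-simplices (8): P, Q, R, S, T, U, V, W
  1-simplices (24): PQ, PR, PS, PT, PV, PW, QR, QS, QT, QU, QV, QW, RS, RT, RU, RV, ST, SU, SV, TU, TV, TW, UV, UW
  2-simplices (16): PQS, PQW, PRS, PRV, PTV, PTW, QRT, QRU, QSV, QTV, QUW, RST, RUV, STU, SUV, TUW

so the chain groups are C_0 ≅ Z^8, C_1 ≅ Z^24, C_2 ≅ Z^16.

Boundary ∂_1: C_1 → C_0 maps an edge to its endpoints' difference, ∂[p,q] = q − p. For instance
  ∂QV = V − Q.
This gives a 8×24 integer matrix of rank 7; reducing to Smith normal form yields diagonal entries (1,1,1,1,1,1,1).

Boundary ∂_2: C_2 → C_1 acts by ∂[p,q,r] = [q,r] − [p,r] + [p,q]. For instance
  ∂PQS = QS − PS + PQ,
  ∂TUW = UW − TW + TU.
The 24×16 boundary matrix has rank 15 and Smith normal form diag(1,1,1,1,1,1,1,1,1,1,1,1,1,1,1).

Reading off H_k = ker ∂_k / im ∂_{k+1}:

  H_2: rank ker ∂_2 − rank ∂_3 = (16 − 15) − 0 = 1, and there is no ∂_3, so H_2 ≅ Z.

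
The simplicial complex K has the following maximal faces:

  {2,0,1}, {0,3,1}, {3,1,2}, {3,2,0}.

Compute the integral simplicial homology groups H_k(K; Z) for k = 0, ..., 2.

H_0 = Z,  H_1 = 0,  H_2 = Z.

We work with the vertex ordering 0 < 1 < 2 < 3. The simplices of K, each written with vertices in increasing order, are:

  0-simplices (4): [0], [1], [2], [3]
  1-simplices (6): [0,1], [0,2], [0,3], [1,2], [1,3], [2,3]
  2-simplices (4): [0,1,2], [0,1,3], [0,2,3], [1,2,3]

giving chain groups C_0 ≅ Z^4, C_1 ≅ Z^6, C_2 ≅ Z^4.

Boundary ∂_1: C_1 → C_0 sends each edge [p,q] (with p < q) to q − p.
The resulting 4×6 matrix has rank 3, and its Smith normal form has invariant factors (1,1,1).

Boundary ∂_2: C_2 → C_1 sends each 2-simplex [p,q,r] to [q,r] − [p,r] + [p,q]. For instance
  ∂[0,2,3] = [2,3] − [0,3] + [0,2],
  ∂[0,1,2] = [1,2] − [0,2] + [0,1].
As a 6×4 matrix over Z this has rank 3, with invariant factors (1,1,1).

From H_k ≅ ker(∂_k) / im(∂_{k+1}) we obtain:

  H_0: rank C_0 − rank ∂_1 = 4 − 3 = 1, and the invariant factors of ∂_1 are all 1, so H_0 ≅ Z.
  H_1: rank ker ∂_1 − rank ∂_2 = (6 − 3) − 3 = 0, and the invariant factors of ∂_2 are all 1, so H_1 ≅ 0.
  H_2: rank ker ∂_2 − rank ∂_3 = (4 − 3) − 0 = 1, and there is no ∂_3, so H_2 ≅ Z.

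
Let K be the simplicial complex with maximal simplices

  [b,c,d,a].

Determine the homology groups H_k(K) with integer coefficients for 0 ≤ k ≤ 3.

We work with the vertex ordering a < b < c < d. The simplices of K, each written with vertices in increasing order, are:

  0-simplices (4): a, b, c, d
  1-simplices (6): ab, ac, ad, bc, bd, cd
  2-simplices (4): abc, abd, acd, bcd
  3-simplices (1): abcd

giving chain groups C_0 ≅ Z^4, C_1 ≅ Z^6, C_2 ≅ Z^4, C_3 ≅ Z^1.

∂_1: C_1 → C_0 maps an edge to its endpoints' difference, ∂[p,q] = q − p.
The 4×6 boundary matrix has rank 3 and Smith normal form diag(1,1,1).

Boundary ∂_2: C_2 → C_1 maps a triangle to the signed sum of its edges. For instance
  ∂acd = cd − ad + ac,
  ∂abd = bd − ad + ab.
The 6×4 boundary matrix has rank 3 and Smith normal form diag(1,1,1).

Boundary ∂_3: C_3 → C_2 sends each 3-simplex σ to the alternating sum Σ_i (−1)^i (σ with its i-th vertex removed). For instance
  ∂abcd = bcd − acd + abd − abc.
As a 4×1 matrix over Z this has rank 1, with invariant factors (1).

Reading off H_k = ker ∂_k / im ∂_{k+1}:

  H_0: rank C_0 − rank ∂_1 = 4 − 3 = 1, and the invariant factors of ∂_1 are all 1, so H_0 = Z.
  H_1: rank ker ∂_1 − rank ∂_2 = (6 − 3) − 3 = 0, and the invariant factors of ∂_2 are all 1, so H_1 = 0.
  H_2: rank ker ∂_2 − rank ∂_3 = (4 − 3) − 1 = 0, and the invariant factors of ∂_3 are all 1, so H_2 = 0.
  H_3: rank ker ∂_3 − rank ∂_4 = (1 − 1) − 0 = 0, and there is no ∂_4, so H_3 = 0.

As a check, the Euler characteristic is 4 − 6 + 4 − 1 = 1, which agrees with 1 − 0 + 0 − 0 = 1.
(K is a triangulation of the 3-simplex.)

H_0 = Z,  H_1 = 0,  H_2 = 0,  H_3 = 0.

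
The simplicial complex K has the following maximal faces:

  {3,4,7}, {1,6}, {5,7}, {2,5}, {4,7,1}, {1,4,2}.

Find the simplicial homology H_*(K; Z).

H_0 ≅ Z,  H_1 ≅ Z,  H_2 = 0.

Take the total order 1 < 2 < 3 < 4 < 5 < 6 < 7 on the vertex set. Then K (dimension 2) consists of the simplices:

  0-simplices (7): [1], [2], [3], [4], [5], [6], [7]
  1-simplices (10): [1,2], [1,4], [1,6], [1,7], [2,4], [2,5], [3,4], [3,7], [4,7], [5,7]
  2-simplices (3): [1,2,4], [1,4,7], [3,4,7]

Hence C_0 ≅ Z^7, C_1 ≅ Z^10, C_2 ≅ Z^3.

The boundary map ∂_1: C_1 → C_0 is given by ∂[p,q] = [q] − [p]. For instance
  ∂[2,5] = [5] − [2].
The resulting 7×10 matrix has rank 6, and its Smith normal form has invariant factors (1,1,1,1,1,1).

The boundary map ∂_2: C_2 → C_1 acts by ∂[p,q,r] = [q,r] − [p,r] + [p,q]. For instance
  ∂[3,4,7] = [4,7] − [3,7] + [3,4],
  ∂[1,4,7] = [4,7] − [1,7] + [1,4].
As a 10×3 matrix over Z this has rank 3, with invariant factors (1,1,1).

Reading off H_k = ker ∂_k / im ∂_{k+1}:

  H_0: rank C_0 − rank ∂_1 = 7 − 6 = 1, and the invariant factors of ∂_1 are all 1, so H_0 ≅ Z.
  H_1: rank ker ∂_1 − rank ∂_2 = (10 − 6) − 3 = 1, and the invariant factors of ∂_2 are all 1, so H_1 ≅ Z.
  H_2: rank ker ∂_2 − rank ∂_3 = (3 − 3) − 0 = 0, and there is no ∂_3, so H_2 ≅ 0.

As a check, the Euler characteristic is 7 − 10 + 3 = 0, which agrees with 1 − 1 + 0 = 0.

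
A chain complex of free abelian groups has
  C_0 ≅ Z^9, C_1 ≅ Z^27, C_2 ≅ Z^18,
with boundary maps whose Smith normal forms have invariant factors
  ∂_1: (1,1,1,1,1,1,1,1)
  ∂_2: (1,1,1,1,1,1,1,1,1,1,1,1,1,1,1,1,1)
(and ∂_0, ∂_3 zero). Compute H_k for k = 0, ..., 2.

H_0 = Z,  H_1 = Z^2,  H_2 = Z.

H_0: b_0 = 9 − 0 − 8 = 1; torsion from ∂_1 factors > 1: none. So H_0 = Z.
H_1: b_1 = 27 − 8 − 17 = 2; torsion from ∂_2 factors > 1: none. So H_1 = Z^2.
H_2: b_2 = 18 − 17 − 0 = 1; torsion from ∂_3 factors > 1: none. So H_2 = Z.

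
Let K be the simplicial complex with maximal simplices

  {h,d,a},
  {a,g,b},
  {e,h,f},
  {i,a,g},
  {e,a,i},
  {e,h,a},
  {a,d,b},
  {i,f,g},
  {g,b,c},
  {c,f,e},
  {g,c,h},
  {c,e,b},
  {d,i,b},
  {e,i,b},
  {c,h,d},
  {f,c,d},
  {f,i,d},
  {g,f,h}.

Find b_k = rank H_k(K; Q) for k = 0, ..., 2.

b_0 = 1, b_1 = 1, b_2 = 0.

We work with the vertex ordering a < b < c < d < e < f < g < h < i. The simplices of K, each written with vertices in increasing order, are:

  0-simplices (9): a, b, c, d, e, f, g, h, i
  1-simplices (27): ab, ad, ae, ag, ah, ai, bc, bd, be, bg, bi, cd, ce, cf, cg, ch, df, dh, di, ef, eh, ei, fg, fh, fi, gh, gi
  2-simplices (18): abd, abg, adh, aeh, aei, agi, bce, bcg, bdi, bei, cdf, cdh, cef, cgh, dfi, efh, fgh, fgi

so the chain groups are C_0 ≅ Z^9, C_1 ≅ Z^27, C_2 ≅ Z^18.

Boundary ∂_1: C_1 → C_0 sends each edge [p,q] (with p < q) to q − p. For instance
  ∂cf = f − c.
The 9×27 boundary matrix has rank 8 and Smith normal form diag(1,1,1,1,1,1,1,1).

Boundary ∂_2: C_2 → C_1 sends each 2-simplex [p,q,r] to [q,r] − [p,r] + [p,q]. For instance
  ∂aeh = eh − ah + ae,
  ∂bcg = cg − bg + bc.
The 27×18 boundary matrix has rank 18 and Smith normal form diag(1,1,1,1,1,1,1,1,1,1,1,1,1,1,1,1,1,2).

Computing H_k = (kernel of ∂_k) / (image of ∂_{k+1}):

  H_0: rank C_0 − rank ∂_1 = 9 − 8 = 1, and the invariant factors of ∂_1 are all 1, so H_0 = Z.
  H_1: rank ker ∂_1 − rank ∂_2 = (27 − 8) − 18 = 1, and ∂_2 has invariant factor 2 > 1, so H_1 = Z ⊕ Z_2.
  H_2: rank ker ∂_2 − rank ∂_3 = (18 − 18) − 0 = 0, and there is no ∂_3, so H_2 = 0.

Hence the Betti numbers are b_0 = 1, b_1 = 1, b_2 = 0.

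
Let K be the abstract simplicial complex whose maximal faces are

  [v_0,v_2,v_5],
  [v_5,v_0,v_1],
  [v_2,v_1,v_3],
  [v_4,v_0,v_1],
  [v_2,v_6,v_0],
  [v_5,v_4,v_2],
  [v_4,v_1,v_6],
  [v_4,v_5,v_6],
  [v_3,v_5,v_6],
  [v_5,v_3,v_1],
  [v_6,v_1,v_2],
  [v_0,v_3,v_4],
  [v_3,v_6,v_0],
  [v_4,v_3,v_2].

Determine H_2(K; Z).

Take the total order v_0 < v_1 < v_2 < v_3 < v_4 < v_5 < v_6 on the vertex set. Then K (dimension 2) consists of the simplices:

  0-simplices (7): [v_0], [v_1], [v_2], [v_3], [v_4], [v_5], [v_6]
  1-simplices (21): (21 of them)
  2-simplices (14): (14 of them)

so the chain groups are C_0 ≅ Z^7, C_1 ≅ Z^21, C_2 ≅ Z^14.

The boundary map ∂_1: C_1 → C_0 is given by ∂[p,q] = [q] − [p]. For instance
  ∂[v_5,v_6] = [v_6] − [v_5].
The resulting 7×21 matrix has rank 6, and its Smith normal form has invariant factors (1,1,1,1,1,1).

∂_2: C_2 → C_1 maps a triangle to the signed sum of its edges. For instance
  ∂[v_4,v_5,v_6] = [v_5,v_6] − [v_4,v_6] + [v_4,v_5],
  ∂[v_0,v_2,v_6] = [v_2,v_6] − [v_0,v_6] + [v_0,v_2].
The 21×14 boundary matrix has rank 13 and Smith normal form diag(1,1,1,1,1,1,1,1,1,1,1,1,1).

From H_k ≅ ker(∂_k) / im(∂_{k+1}) we obtain:

  H_2: rank ker ∂_2 − rank ∂_3 = (14 − 13) − 0 = 1, and there is no ∂_3, so H_2 ≅ Z.

(K is a triangulation of the torus T^2.)

H_2 ≅ Z.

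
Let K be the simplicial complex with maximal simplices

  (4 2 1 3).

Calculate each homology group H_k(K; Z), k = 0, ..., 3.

Order the vertices as 1 < 2 < 3 < 4. Listing each simplex with vertices in this order, K has dimension 3 with simplices:

  0-simplices (4): [1], [2], [3], [4]
  1-simplices (6): [1,2], [1,3], [1,4], [2,3], [2,4], [3,4]
  2-simplices (4): [1,2,3], [1,2,4], [1,3,4], [2,3,4]
  3-simplices (1): [1,2,3,4]

giving chain groups C_0 ≅ Z^4, C_1 ≅ Z^6, C_2 ≅ Z^4, C_3 ≅ Z^1.

Boundary ∂_1: C_1 → C_0 sends each edge [p,q] (with p < q) to q − p.
The 4×6 boundary matrix has rank 3 and Smith normal form diag(1,1,1).

The boundary map ∂_2: C_2 → C_1 sends each 2-simplex [p,q,r] to [q,r] − [p,r] + [p,q]. For instance
  ∂[1,2,4] = [2,4] − [1,4] + [1,2],
  ∂[1,2,3] = [2,3] − [1,3] + [1,2].
This gives a 6×4 integer matrix of rank 3; reducing to Smith normal form yields diagonal entries (1,1,1).

∂_3: C_3 → C_2 sends each 3-simplex σ to the alternating sum Σ_i (−1)^i (σ with its i-th vertex removed). For instance
  ∂[1,2,3,4] = [2,3,4] − [1,3,4] + [1,2,4] − [1,2,3].
The resulting 4×1 matrix has rank 1, and its Smith normal form has invariant factors (1).

Computing H_k = (kernel of ∂_k) / (image of ∂_{k+1}):

  H_0: rank C_0 − rank ∂_1 = 4 − 3 = 1, and the invariant factors of ∂_1 are all 1, so H_0 ≅ Z.
  H_1: rank ker ∂_1 − rank ∂_2 = (6 − 3) − 3 = 0, and the invariant factors of ∂_2 are all 1, so H_1 ≅ 0.
  H_2: rank ker ∂_2 − rank ∂_3 = (4 − 3) − 1 = 0, and the invariant factors of ∂_3 are all 1, so H_2 ≅ 0.
  H_3: rank ker ∂_3 − rank ∂_4 = (1 − 1) − 0 = 0, and there is no ∂_4, so H_3 ≅ 0.

As a check, the Euler characteristic is 4 − 6 + 4 − 1 = 1, which agrees with 1 − 0 + 0 − 0 = 1.
(K is a triangulation of the 3-simplex.)

H_0 ≅ Z,  H_1 = 0,  H_2 = 0,  H_3 = 0.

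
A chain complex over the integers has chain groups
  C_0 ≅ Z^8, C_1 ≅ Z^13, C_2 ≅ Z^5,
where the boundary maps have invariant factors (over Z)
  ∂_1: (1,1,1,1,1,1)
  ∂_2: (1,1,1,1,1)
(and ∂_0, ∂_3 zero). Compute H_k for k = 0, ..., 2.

H_0 = Z^2,  H_1 = Z^2,  H_2 = 0.

H_0: b_0 = 8 − 0 − 6 = 2; torsion from ∂_1 factors > 1: none. So H_0 = Z^2.
H_1: b_1 = 13 − 6 − 5 = 2; torsion from ∂_2 factors > 1: none. So H_1 = Z^2.
H_2: b_2 = 5 − 5 − 0 = 0; torsion from ∂_3 factors > 1: none. So H_2 = 0.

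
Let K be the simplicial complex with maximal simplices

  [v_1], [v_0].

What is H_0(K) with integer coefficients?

H_0 ≅ Z^2.

We work with the vertex ordering v_0 < v_1. The simplices of K, each written with vertices in increasing order, are:

  0-simplices (2): [v_0], [v_1]

so the chain groups are C_0 ≅ Z^2.

Reading off H_k = ker ∂_k / im ∂_{k+1}:

  H_0: rank C_0 − rank ∂_1 = 2 − 0 = 2, and there is no ∂_1, so H_0 = Z^2.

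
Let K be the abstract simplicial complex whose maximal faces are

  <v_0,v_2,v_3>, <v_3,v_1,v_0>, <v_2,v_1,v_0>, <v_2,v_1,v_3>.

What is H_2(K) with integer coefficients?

Order the vertices as v_0 < v_1 < v_2 < v_3. Listing each simplex with vertices in this order, K has dimension 2 with simplices:

  0-simplices (4): [v_0], [v_1], [v_2], [v_3]
  1-simplices (6): [v_0,v_1], [v_0,v_2], [v_0,v_3], [v_1,v_2], [v_1,v_3], [v_2,v_3]
  2-simplices (4): [v_0,v_1,v_2], [v_0,v_1,v_3], [v_0,v_2,v_3], [v_1,v_2,v_3]

so the chain groups are C_0 ≅ Z^4, C_1 ≅ Z^6, C_2 ≅ Z^4.

The boundary map ∂_1: C_1 → C_0 maps an edge to its endpoints' difference, ∂[p,q] = q − p. For instance
  ∂[v_0,v_1] = [v_1] − [v_0].
The 4×6 boundary matrix has rank 3 and Smith normal form diag(1,1,1).

The boundary map ∂_2: C_2 → C_1 acts by ∂[p,q,r] = [q,r] − [p,r] + [p,q]. For instance
  ∂[v_1,v_2,v_3] = [v_2,v_3] − [v_1,v_3] + [v_1,v_2],
  ∂[v_0,v_2,v_3] = [v_2,v_3] − [v_0,v_3] + [v_0,v_2].
This gives a 6×4 integer matrix of rank 3; reducing to Smith normal form yields diagonal entries (1,1,1).

Computing H_k = (kernel of ∂_k) / (image of ∂_{k+1}):

  H_2: rank ker ∂_2 − rank ∂_3 = (4 − 3) − 0 = 1, and there is no ∂_3, so H_2 = Z.

H_2 ≅ Z.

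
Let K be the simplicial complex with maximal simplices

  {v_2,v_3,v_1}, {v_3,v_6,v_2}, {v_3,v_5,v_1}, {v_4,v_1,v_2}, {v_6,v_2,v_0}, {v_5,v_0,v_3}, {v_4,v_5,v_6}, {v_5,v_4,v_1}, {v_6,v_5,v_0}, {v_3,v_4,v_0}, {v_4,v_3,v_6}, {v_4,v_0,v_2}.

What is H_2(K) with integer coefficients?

H_2 = 0.

Order the vertices as v_0 < v_1 < v_2 < v_3 < v_4 < v_5 < v_6. Listing each simplex with vertices in this order, K has dimension 2 with simplices:

  0-simplices (7): [v_0], [v_1], [v_2], [v_3], [v_4], [v_5], [v_6]
  1-simplices (18): (18 of them)
  2-simplices (12): (12 of them)

giving chain groups C_0 ≅ Z^7, C_1 ≅ Z^18, C_2 ≅ Z^12.

Boundary ∂_1: C_1 → C_0 maps an edge to its endpoints' difference, ∂[p,q] = q − p.
As a 7×18 matrix over Z this has rank 6, with invariant factors (1,1,1,1,1,1).

Boundary ∂_2: C_2 → C_1 sends each 2-simplex [p,q,r] to [q,r] − [p,r] + [p,q]. For instance
  ∂[v_2,v_3,v_6] = [v_3,v_6] − [v_2,v_6] + [v_2,v_3],
  ∂[v_1,v_2,v_3] = [v_2,v_3] − [v_1,v_3] + [v_1,v_2].
This gives a 18×12 integer matrix of rank 12; reducing to Smith normal form yields diagonal entries (1,1,1,1,1,1,1,1,1,1,1,2).

Computing H_k = (kernel of ∂_k) / (image of ∂_{k+1}):

  H_2: rank ker ∂_2 − rank ∂_3 = (12 − 12) − 0 = 0, and there is no ∂_3, so H_2 = 0.

(K is a triangulation of the real projective plane RP^2.)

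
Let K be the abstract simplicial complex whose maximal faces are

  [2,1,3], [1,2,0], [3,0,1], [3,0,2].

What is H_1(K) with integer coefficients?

H_1 ≅ 0.

Order the vertices as 0 < 1 < 2 < 3. Listing each simplex with vertices in this order, K has dimension 2 with simplices:

  0-simplices (4): [0], [1], [2], [3]
  1-simplices (6): [0,1], [0,2], [0,3], [1,2], [1,3], [2,3]
  2-simplices (4): [0,1,2], [0,1,3], [0,2,3], [1,2,3]

giving chain groups C_0 ≅ Z^4, C_1 ≅ Z^6, C_2 ≅ Z^4.

Boundary ∂_1: C_1 → C_0 sends each edge [p,q] (with p < q) to q − p.
As a 4×6 matrix over Z this has rank 3, with invariant factors (1,1,1).

Boundary ∂_2: C_2 → C_1 maps a triangle to the signed sum of its edges. For instance
  ∂[0,1,2] = [1,2] − [0,2] + [0,1],
  ∂[1,2,3] = [2,3] − [1,3] + [1,2].
As a 6×4 matrix over Z this has rank 3, with invariant factors (1,1,1).

Computing H_k = (kernel of ∂_k) / (image of ∂_{k+1}):

  H_1: rank ker ∂_1 − rank ∂_2 = (6 − 3) − 3 = 0, and the invariant factors of ∂_2 are all 1, so H_1 = 0.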